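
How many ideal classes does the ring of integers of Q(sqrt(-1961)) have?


K = Q(sqrt(-1961)). d mod 4 = 3, so D = disc(K) = 4d = -7844
h(K) equals the number of primitive reduced positive-definite forms (a, b, c) = a*x^2 + b*x*y + c*y^2 with b^2 - 4ac = D,
where reduced means |b| <= a <= c, with b >= 0 whenever |b| = a or a = c, and primitive means gcd(a, b, c) = 1.
Reduced forces 3a^2 <= |D| = 7844, so 1 <= a <= 51; b must have the parity of D, and c = (b^2 - D)/(4a) must be an integer >= a.
Enumerate a = 1..51, b in [-a, a]:
  a=1: (1, 0, 1961)  [1]
  a=2: (2, 2, 981)  [1]
  a=3: (3, -2, 654), (3, 2, 654)  [2]
  a=4: none
  a=5: (5, -4, 393), (5, 4, 393)  [2]
  a=6: (6, -2, 327), (6, 2, 327)  [2]
  a=7..8: none
  a=9: (9, -2, 218), (9, 2, 218)  [2]
  a=10: (10, -6, 197), (10, 6, 197)  [2]
  a=11..14: none
  a=15: (15, -14, 134), (15, -4, 131), (15, 4, 131), (15, 14, 134)  [4]
  a=16..17: none
  a=18: (18, -2, 109), (18, 2, 109)  [2]
  a=19..24: none
  a=25: (25, -16, 81), (25, 16, 81)  [2]
  a=26: none
  a=27: (27, -16, 75), (27, 16, 75)  [2]
  a=28..29: none
  a=30: (30, -26, 71), (30, -14, 67), (30, 14, 67), (30, 26, 71)  [4]
  a=31..36: none
  a=37: (37, 0, 53)  [1]
  a=38..42: none
  a=43: (43, -38, 54), (43, 38, 54)  [2]
  a=44: none
  a=45: (45, -34, 50), (45, 16, 45), (45, 34, 50)  [3]
  a=46..51: none
Total reduced forms: 1 + 1 + 2 + 2 + 2 + 2 + 2 + 4 + 2 + 2 + 2 + 4 + 1 + 2 + 3 = 32
h = 32

32


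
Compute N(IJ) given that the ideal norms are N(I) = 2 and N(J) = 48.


N(IJ) = N(I) * N(J)
= 2 * 48
= 96

96


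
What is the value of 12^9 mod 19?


p = 19 is prime and the exponent is (p-1)/2 = 9, so by Euler's criterion 12^9 = (12/19) = +1 or -1 mod 19.
Compute by square-and-multiply:
  9 = 8 + 1 (binary 1001)
  Repeated squaring mod 19: 12^1 = 12, 12^2 = 11, 12^4 = 7, 12^8 = 11
  12^9 = 12^8 * 12^1 = 11 * 12 mod 19
    11 * 12 = 132 = 18 mod 19
  12^9 = 18 mod 19
Result 18 = p - 1 = -1 mod 19: 12 is a quadratic non-residue mod 19. As a residue in [0, p-1] the value is 18.
12^9 mod 19 = 18

18


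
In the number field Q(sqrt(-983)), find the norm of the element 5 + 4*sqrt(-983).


N(a + b*sqrt(d)) = a^2 - d*b^2
= (5)^2 - (-983)*(4)^2
= 25 + 15728
= 15753

15753


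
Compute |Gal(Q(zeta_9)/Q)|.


|Gal(Q(zeta_9)/Q)| = phi(9)
= 6

6


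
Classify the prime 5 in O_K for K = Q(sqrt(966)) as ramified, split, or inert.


K = Q(sqrt(966)). Since d mod 4 = 2, disc(K) = 3864.
Check p | disc: 3864 mod 5 = 4.
p does not divide disc. Compute Legendre symbol (d/p):
1^((5-1)/2) mod 5 = 1
(d/p) = 1, so p splits: (p) = P*P' with e=1, f=1, g=2.
Therefore p is split.

split


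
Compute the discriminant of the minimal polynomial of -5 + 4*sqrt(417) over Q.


The element -5 + 4*sqrt(417) has minimal polynomial:
x^2 + 10*x - 6647
Discriminant = (10)^2 - 4*(-6647)
= 100 + 26588
= 26688

26688


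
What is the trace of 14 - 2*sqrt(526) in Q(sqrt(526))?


Tr(a + b*sqrt(d)) = (a + b*sqrt(d)) + (a - b*sqrt(d)) = 2a
= 2 * (14)
= 28

28


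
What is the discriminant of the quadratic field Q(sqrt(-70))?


For K = Q(sqrt(d)) with d squarefree: disc(K) = d if d = 1 mod 4, and disc(K) = 4d if d = 2 or 3 mod 4.
Here d = -70, and d mod 4 = 2.
d = 2 mod 4, not 1 (O_K = Z[sqrt(d)]), so disc(K) = 4d = 4 * (-70) = -280

-280


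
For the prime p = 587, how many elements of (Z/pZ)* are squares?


For prime p, the number of non-zero quadratic residues is (p-1)/2.
= (587-1)/2
= 293

293


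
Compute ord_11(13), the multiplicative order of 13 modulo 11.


We want ord_11(13), the smallest k >= 1 with 13^k = 1 mod 11.
n = 11 = 11, phi(11) = 10; the order divides phi(n).
Divisors of 10: 1, 2, 5, 10
Repeated squaring mod 11: 13^1 = 2, 13^2 = 4, 13^4 = 5, 13^8 = 3
Test divisors in increasing order:
  k=1: 13^1 = 2 mod 11
  k=2: 13^2 = 4 mod 11
  k=5: 13^5 = 5 * 2 = 10 mod 11
  k=10: 13^10 = 3 * 4 = 1 mod 11  <- first divisor giving 1
Order = 10

10


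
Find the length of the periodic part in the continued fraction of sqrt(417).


Run the CF algorithm for sqrt(417).
a_0 = floor(sqrt(417)) = 20; set m_0=0, q_0=1.
Recurrence: m' = q*a - m,  q' = (d - m'^2)/q,  a' = floor((a_0 + m')/q').
  step 1: m=20, q=17, a=2
  step 2: m=14, q=13, a=2
  step 3: m=12, q=21, a=1
  step 4: m=9, q=16, a=1
  step 5: m=7, q=23, a=1
  step 6: m=16, q=7, a=5
  step 7: m=19, q=8, a=4
  step 8: m=13, q=31, a=1
  step 9: m=18, q=3, a=12
  step 10: m=18, q=31, a=1
  step 11: m=13, q=8, a=4
  step 12: m=19, q=7, a=5
  step 13: m=16, q=23, a=1
  step 14: m=7, q=16, a=1
  step 15: m=9, q=21, a=1
  step 16: m=12, q=13, a=2
  step 17: m=14, q=17, a=2
  step 18: m=20, q=1, a=40
a_18 = 2*a_0 = 40, so the period closes here.
sqrt(417) = [20; 2, 2, 1, 1, 1, 5, 4, 1, 12, 1, 4, 5, 1, 1, 1, 2, 2, 40]
Period length = 18

18


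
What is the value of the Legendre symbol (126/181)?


p = 181 is prime, so compute (126/181) with the reciprocity algorithm (Jacobi-symbol steps: pull out 2s via (2/n), flip via reciprocity, reduce):
  pull out 2: (2/181) = -1  (since 181 mod 8 = 5)
  reciprocity: (63/181) -> +(181/63)
  reduce: (55/63)
  reciprocity: (55/63) -> -(63/55)
  reduce: (8/55)
  pull out 2: (2/55) = +1  (since 55 mod 8 = 7)
  pull out 2: (2/55) = +1  (since 55 mod 8 = 7)
  pull out 2: (2/55) = +1  (since 55 mod 8 = 7)
  (1/55) = 1
Product of signs = 1
(126/181) = 1

1


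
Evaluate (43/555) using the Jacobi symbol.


Compute (43/555) via quadratic reciprocity:
  reciprocity: (43/555) -> -(555/43)
  reduce: (39/43)
  reciprocity: (39/43) -> -(43/39)
  reduce: (4/39)
  pull out 2: (2/39) = +1  (since 39 mod 8 = 7)
  pull out 2: (2/39) = +1  (since 39 mod 8 = 7)
  (1/39) = 1
Product of signs = 1

1


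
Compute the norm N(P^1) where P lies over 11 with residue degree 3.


N(P^a) = p^(a*f)
= 11^(1*3)
= 11^3
= 1331

1331


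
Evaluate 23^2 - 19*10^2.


x^2 - d*y^2
= 23^2 - 19*10^2
= 529 - 1900
= -1371

-1371


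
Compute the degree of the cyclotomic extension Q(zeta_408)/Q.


The degree equals Euler's totient phi(408).
408 = 2^3 * 3 * 17
phi(408) = 128

128


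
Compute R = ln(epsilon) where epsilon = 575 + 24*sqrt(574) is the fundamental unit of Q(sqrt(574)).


epsilon = 575 + 24*sqrt(574)
= 1149.9991
R = ln(1149.9991)
= 7.0475

7.0475


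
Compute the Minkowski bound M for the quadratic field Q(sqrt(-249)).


d = -249, d mod 4 = 3, so disc(K) = 4d = -996; |disc(K)| = 996
Imaginary quadratic field, so n = 2, s = r2 = 1, r1 = 0
M = (n!/n^n) * (4/pi)^s * sqrt(|disc(K)|) = (2!/2^2) * (4/pi)^1 * sqrt(996)
= 0.5 * 1.273240 * 31.559468
= 20.0914

20.0914


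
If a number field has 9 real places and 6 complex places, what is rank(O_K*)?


By Dirichlet's unit theorem:
rank = r1 + r2 - 1
= 9 + 6 - 1
= 14

14


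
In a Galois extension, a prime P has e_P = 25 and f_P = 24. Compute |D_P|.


|D_P| = e * f
= 25 * 24
= 600

600


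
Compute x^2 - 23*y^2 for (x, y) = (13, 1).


x^2 - d*y^2
= 13^2 - 23*1^2
= 169 - 23
= 146

146


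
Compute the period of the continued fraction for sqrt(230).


Run the CF algorithm for sqrt(230).
a_0 = floor(sqrt(230)) = 15; set m_0=0, q_0=1.
Recurrence: m' = q*a - m,  q' = (d - m'^2)/q,  a' = floor((a_0 + m')/q').
  step 1: m=15, q=5, a=6
  step 2: m=15, q=1, a=30
a_2 = 2*a_0 = 30, so the period closes here.
sqrt(230) = [15; 6, 30]
Period length = 2

2


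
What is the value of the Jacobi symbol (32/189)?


Compute (32/189) via quadratic reciprocity:
  pull out 2: (2/189) = -1  (since 189 mod 8 = 5)
  pull out 2: (2/189) = -1  (since 189 mod 8 = 5)
  pull out 2: (2/189) = -1  (since 189 mod 8 = 5)
  pull out 2: (2/189) = -1  (since 189 mod 8 = 5)
  pull out 2: (2/189) = -1  (since 189 mod 8 = 5)
  (1/189) = 1
Product of signs = -1

-1


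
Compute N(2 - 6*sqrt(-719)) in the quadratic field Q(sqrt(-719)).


N(a + b*sqrt(d)) = a^2 - d*b^2
= (2)^2 - (-719)*(-6)^2
= 4 + 25884
= 25888

25888


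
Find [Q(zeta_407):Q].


The degree equals Euler's totient phi(407).
407 = 11 * 37
phi(407) = 360

360


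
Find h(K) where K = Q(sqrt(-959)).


K = Q(sqrt(-959)). d mod 4 = 1, so D = disc(K) = d = -959
h(K) equals the number of primitive reduced positive-definite forms (a, b, c) = a*x^2 + b*x*y + c*y^2 with b^2 - 4ac = D,
where reduced means |b| <= a <= c, with b >= 0 whenever |b| = a or a = c, and primitive means gcd(a, b, c) = 1.
Reduced forces 3a^2 <= |D| = 959, so 1 <= a <= 17; b must have the parity of D, and c = (b^2 - D)/(4a) must be an integer >= a.
Enumerate a = 1..17, b in [-a, a]:
  a=1: (1, 1, 240)  [1]
  a=2: (2, -1, 120), (2, 1, 120)  [2]
  a=3: (3, -1, 80), (3, 1, 80)  [2]
  a=4: (4, -1, 60), (4, 1, 60)  [2]
  a=5: (5, -1, 48), (5, 1, 48)  [2]
  a=6: (6, -5, 41), (6, -1, 40), (6, 1, 40), (6, 5, 41)  [4]
  a=7: (7, 7, 36)  [1]
  a=8: (8, -1, 30), (8, 1, 30)  [2]
  a=9: (9, -7, 28), (9, 7, 28)  [2]
  a=10: (10, -9, 26), (10, -1, 24), (10, 1, 24), (10, 9, 26)  [4]
  a=11: (11, -3, 22), (11, 3, 22)  [2]
  a=12: (12, -7, 21), (12, -1, 20), (12, 1, 20), (12, 7, 21)  [4]
  a=13: (13, -9, 20), (13, 9, 20)  [2]
  a=14: (14, -7, 18), (14, 7, 18)  [2]
  a=15: (15, -11, 18), (15, -1, 16), (15, 1, 16), (15, 11, 18)  [4]
  a=16..17: none
Total reduced forms: 1 + 2 + 2 + 2 + 2 + 4 + 1 + 2 + 2 + 4 + 2 + 4 + 2 + 2 + 4 = 36
h = 36

36


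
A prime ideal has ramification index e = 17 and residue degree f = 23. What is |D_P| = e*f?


|D_P| = e * f
= 17 * 23
= 391

391


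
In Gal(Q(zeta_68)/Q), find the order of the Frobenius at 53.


The Frobenius at p in Gal(Q(zeta_n)/Q) = (Z/nZ)* is the class of p, so its order is ord_68(53), the smallest k >= 1 with 53^k = 1 mod 68.
n = 68 = 2^2 * 17, phi(68) = 32; the order divides phi(n).
Divisors of 32: 1, 2, 4, 8, 16, 32
Repeated squaring mod 68: 53^1 = 53, 53^2 = 21, 53^4 = 33, 53^8 = 1, 53^16 = 1, 53^32 = 1
Test divisors in increasing order:
  k=1: 53^1 = 53 mod 68
  k=2: 53^2 = 21 mod 68
  k=4: 53^4 = 33 mod 68
  k=8: 53^8 = 1 mod 68  <- first divisor giving 1
Order = 8

8


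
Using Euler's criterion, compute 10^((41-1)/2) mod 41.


p = 41 is prime and the exponent is (p-1)/2 = 20, so by Euler's criterion 10^20 = (10/41) = +1 or -1 mod 41.
Compute by square-and-multiply:
  20 = 16 + 4 (binary 10100)
  Repeated squaring mod 41: 10^1 = 10, 10^2 = 18, 10^4 = 37, 10^8 = 16, 10^16 = 10
  10^20 = 10^16 * 10^4 = 10 * 37 mod 41
    10 * 37 = 370 = 1 mod 41
  10^20 = 1 mod 41
Result 1: 10 is a quadratic residue mod 41.
10^20 mod 41 = 1

1


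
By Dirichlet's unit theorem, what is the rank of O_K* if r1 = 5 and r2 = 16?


By Dirichlet's unit theorem:
rank = r1 + r2 - 1
= 5 + 16 - 1
= 20

20


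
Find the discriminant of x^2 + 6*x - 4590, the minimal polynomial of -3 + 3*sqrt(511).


The element -3 + 3*sqrt(511) has minimal polynomial:
x^2 + 6*x - 4590
Discriminant = (6)^2 - 4*(-4590)
= 36 + 18360
= 18396

18396


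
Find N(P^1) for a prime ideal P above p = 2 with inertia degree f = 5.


N(P^a) = p^(a*f)
= 2^(1*5)
= 2^5
= 32

32


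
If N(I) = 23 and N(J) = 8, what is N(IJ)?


N(IJ) = N(I) * N(J)
= 23 * 8
= 184

184


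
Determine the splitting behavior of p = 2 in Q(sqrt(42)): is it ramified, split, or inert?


K = Q(sqrt(42)). Since d mod 4 = 2, disc(K) = 168.
Check p | disc: 168 mod 2 = 0.
p divides disc, so p ramifies: (p) = P^2 with e=2, f=1, g=1.
Therefore p is ramified.

ramified


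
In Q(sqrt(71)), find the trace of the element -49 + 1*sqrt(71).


Tr(a + b*sqrt(d)) = (a + b*sqrt(d)) + (a - b*sqrt(d)) = 2a
= 2 * (-49)
= -98

-98


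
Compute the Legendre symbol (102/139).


p = 139 is prime, so compute (102/139) with the reciprocity algorithm (Jacobi-symbol steps: pull out 2s via (2/n), flip via reciprocity, reduce):
  pull out 2: (2/139) = -1  (since 139 mod 8 = 3)
  reciprocity: (51/139) -> -(139/51)
  reduce: (37/51)
  reciprocity: (37/51) -> +(51/37)
  reduce: (14/37)
  pull out 2: (2/37) = -1  (since 37 mod 8 = 5)
  reciprocity: (7/37) -> +(37/7)
  reduce: (2/7)
  pull out 2: (2/7) = +1  (since 7 mod 8 = 7)
  (1/7) = 1
Product of signs = -1
(102/139) = -1

-1


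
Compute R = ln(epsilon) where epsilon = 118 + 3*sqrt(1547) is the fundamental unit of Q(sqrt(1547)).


epsilon = 118 + 3*sqrt(1547)
= 235.9958
R = ln(235.9958)
= 5.4638

5.4638


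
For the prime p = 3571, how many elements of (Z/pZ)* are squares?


For prime p, the number of non-zero quadratic residues is (p-1)/2.
= (3571-1)/2
= 1785

1785


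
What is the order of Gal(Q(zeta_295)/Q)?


|Gal(Q(zeta_295)/Q)| = phi(295)
= 232

232


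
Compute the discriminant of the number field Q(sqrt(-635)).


For K = Q(sqrt(d)) with d squarefree: disc(K) = d if d = 1 mod 4, and disc(K) = 4d if d = 2 or 3 mod 4.
Here d = -635, and d mod 4 = 1.
d = 1 mod 4 (O_K = Z[(1+sqrt(d))/2]), so disc(K) = d = -635

-635


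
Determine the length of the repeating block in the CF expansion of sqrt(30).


Run the CF algorithm for sqrt(30).
a_0 = floor(sqrt(30)) = 5; set m_0=0, q_0=1.
Recurrence: m' = q*a - m,  q' = (d - m'^2)/q,  a' = floor((a_0 + m')/q').
  step 1: m=5, q=5, a=2
  step 2: m=5, q=1, a=10
a_2 = 2*a_0 = 10, so the period closes here.
sqrt(30) = [5; 2, 10]
Period length = 2

2


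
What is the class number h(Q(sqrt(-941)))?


K = Q(sqrt(-941)). d mod 4 = 3, so D = disc(K) = 4d = -3764
h(K) equals the number of primitive reduced positive-definite forms (a, b, c) = a*x^2 + b*x*y + c*y^2 with b^2 - 4ac = D,
where reduced means |b| <= a <= c, with b >= 0 whenever |b| = a or a = c, and primitive means gcd(a, b, c) = 1.
Reduced forces 3a^2 <= |D| = 3764, so 1 <= a <= 35; b must have the parity of D, and c = (b^2 - D)/(4a) must be an integer >= a.
Enumerate a = 1..35, b in [-a, a]:
  a=1: (1, 0, 941)  [1]
  a=2: (2, 2, 471)  [1]
  a=3: (3, -2, 314), (3, 2, 314)  [2]
  a=4: none
  a=5: (5, -4, 189), (5, 4, 189)  [2]
  a=6: (6, -2, 157), (6, 2, 157)  [2]
  a=7: (7, -4, 135), (7, 4, 135)  [2]
  a=8: none
  a=9: (9, -4, 105), (9, 4, 105)  [2]
  a=10: (10, -6, 95), (10, 6, 95)  [2]
  a=11: (11, -8, 87), (11, 8, 87)  [2]
  a=12..13: none
  a=14: (14, -10, 69), (14, 10, 69)  [2]
  a=15: (15, -14, 66), (15, -4, 63), (15, 4, 63), (15, 14, 66)  [4]
  a=16..17: none
  a=18: (18, -14, 55), (18, 14, 55)  [2]
  a=19: (19, -6, 50), (19, 6, 50)  [2]
  a=20: none
  a=21: (21, -10, 46), (21, -4, 45), (21, 4, 45), (21, 10, 46)  [4]
  a=22: (22, -14, 45), (22, 14, 45)  [2]
  a=23: (23, -10, 42), (23, 10, 42)  [2]
  a=24: none
  a=25: (25, -6, 38), (25, 6, 38)  [2]
  a=26: none
  a=27: (27, -4, 35), (27, 4, 35)  [2]
  a=28: none
  a=29: (29, -8, 33), (29, 8, 33)  [2]
  a=30: (30, -26, 37), (30, -14, 33), (30, 14, 33), (30, 26, 37)  [4]
  a=31: (31, -24, 35), (31, 24, 35)  [2]
  a=32..35: none
Total reduced forms: 1 + 1 + 2 + 2 + 2 + 2 + 2 + 2 + 2 + 2 + 4 + 2 + 2 + 4 + 2 + 2 + 2 + 2 + 2 + 4 + 2 = 46
h = 46

46


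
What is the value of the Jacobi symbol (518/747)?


Compute (518/747) via quadratic reciprocity:
  pull out 2: (2/747) = -1  (since 747 mod 8 = 3)
  reciprocity: (259/747) -> -(747/259)
  reduce: (229/259)
  reciprocity: (229/259) -> +(259/229)
  reduce: (30/229)
  pull out 2: (2/229) = -1  (since 229 mod 8 = 5)
  reciprocity: (15/229) -> +(229/15)
  reduce: (4/15)
  pull out 2: (2/15) = +1  (since 15 mod 8 = 7)
  pull out 2: (2/15) = +1  (since 15 mod 8 = 7)
  (1/15) = 1
Product of signs = -1

-1


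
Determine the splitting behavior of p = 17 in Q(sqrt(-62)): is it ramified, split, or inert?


K = Q(sqrt(-62)). Since d mod 4 = 2, disc(K) = -248.
Check p | disc: -248 mod 17 = 7.
p does not divide disc. Compute Legendre symbol (d/p):
6^((17-1)/2) mod 17 = -1
(d/p) = -1, so p is inert: (p) stays prime with e=1, f=2, g=1.
Therefore p is inert.

inert


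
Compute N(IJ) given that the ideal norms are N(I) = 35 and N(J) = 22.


N(IJ) = N(I) * N(J)
= 35 * 22
= 770

770


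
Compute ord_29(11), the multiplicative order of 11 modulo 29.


We want ord_29(11), the smallest k >= 1 with 11^k = 1 mod 29.
n = 29 = 29, phi(29) = 28; the order divides phi(n).
Divisors of 28: 1, 2, 4, 7, 14, 28
Repeated squaring mod 29: 11^1 = 11, 11^2 = 5, 11^4 = 25, 11^8 = 16, 11^16 = 24
Test divisors in increasing order:
  k=1: 11^1 = 11 mod 29
  k=2: 11^2 = 5 mod 29
  k=4: 11^4 = 25 mod 29
  k=7: 11^7 = 25 * 5 * 11 = 12 mod 29
  k=14: 11^14 = 16 * 25 * 5 = 28 mod 29
  k=28: 11^28 = 24 * 16 * 25 = 1 mod 29  <- first divisor giving 1
Order = 28

28


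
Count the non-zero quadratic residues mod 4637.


For prime p, the number of non-zero quadratic residues is (p-1)/2.
= (4637-1)/2
= 2318

2318


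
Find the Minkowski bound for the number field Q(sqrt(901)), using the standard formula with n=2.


d = 901, d mod 4 = 1, so disc(K) = d = 901; |disc(K)| = 901
Real quadratic field, so n = 2, s = r2 = 0, r1 = 2
M = (n!/n^n) * (4/pi)^s * sqrt(|disc(K)|) = (2!/2^2) * (4/pi)^0 * sqrt(901)
= 0.5 * 1.000000 * 30.016662
= 15.0083

15.0083


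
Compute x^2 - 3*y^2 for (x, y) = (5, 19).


x^2 - d*y^2
= 5^2 - 3*19^2
= 25 - 1083
= -1058

-1058


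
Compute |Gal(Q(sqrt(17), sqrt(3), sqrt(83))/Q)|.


The 3 square roots of distinct primes are multiplicatively independent over Q,
so [K:Q] = 2^3 and Gal(K/Q) is isomorphic to (Z/2Z)^3.
|Gal| = 2^3 = 8

8


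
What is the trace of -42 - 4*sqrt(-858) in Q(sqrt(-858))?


Tr(a + b*sqrt(d)) = (a + b*sqrt(d)) + (a - b*sqrt(d)) = 2a
= 2 * (-42)
= -84

-84


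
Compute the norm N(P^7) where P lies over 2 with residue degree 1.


N(P^a) = p^(a*f)
= 2^(7*1)
= 2^7
= 128

128


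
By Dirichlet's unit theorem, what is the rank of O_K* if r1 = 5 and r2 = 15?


By Dirichlet's unit theorem:
rank = r1 + r2 - 1
= 5 + 15 - 1
= 19

19


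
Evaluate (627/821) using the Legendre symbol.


p = 821 is prime, so compute (627/821) with the reciprocity algorithm (Jacobi-symbol steps: pull out 2s via (2/n), flip via reciprocity, reduce):
  reciprocity: (627/821) -> +(821/627)
  reduce: (194/627)
  pull out 2: (2/627) = -1  (since 627 mod 8 = 3)
  reciprocity: (97/627) -> +(627/97)
  reduce: (45/97)
  reciprocity: (45/97) -> +(97/45)
  reduce: (7/45)
  reciprocity: (7/45) -> +(45/7)
  reduce: (3/7)
  reciprocity: (3/7) -> -(7/3)
  reduce: (1/3)
  (1/3) = 1
Product of signs = 1
(627/821) = 1

1


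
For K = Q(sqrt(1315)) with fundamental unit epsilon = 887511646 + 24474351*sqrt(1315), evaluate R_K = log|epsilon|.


epsilon = 887511646 + 24474351*sqrt(1315)
= 1.7750e+09
R = ln(1.7750e+09)
= 21.2971

21.2971


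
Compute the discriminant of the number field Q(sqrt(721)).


For K = Q(sqrt(d)) with d squarefree: disc(K) = d if d = 1 mod 4, and disc(K) = 4d if d = 2 or 3 mod 4.
Here d = 721, and d mod 4 = 1.
d = 1 mod 4 (O_K = Z[(1+sqrt(d))/2]), so disc(K) = d = 721

721


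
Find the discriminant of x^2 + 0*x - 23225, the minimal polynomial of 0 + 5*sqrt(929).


The element 0 + 5*sqrt(929) has minimal polynomial:
x^2 + 0*x - 23225
Discriminant = (0)^2 - 4*(-23225)
= 0 + 92900
= 92900

92900


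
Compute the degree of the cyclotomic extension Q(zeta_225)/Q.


The degree equals Euler's totient phi(225).
225 = 3^2 * 5^2
phi(225) = 120

120


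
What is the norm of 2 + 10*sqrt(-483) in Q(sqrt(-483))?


N(a + b*sqrt(d)) = a^2 - d*b^2
= (2)^2 - (-483)*(10)^2
= 4 + 48300
= 48304

48304


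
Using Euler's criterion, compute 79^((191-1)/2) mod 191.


p = 191 is prime and the exponent is (p-1)/2 = 95, so by Euler's criterion 79^95 = (79/191) = +1 or -1 mod 191.
Compute by square-and-multiply:
  95 = 64 + 16 + 8 + 4 + 2 + 1 (binary 1011111)
  Repeated squaring mod 191: 79^1 = 79, 79^2 = 129, 79^4 = 24, 79^8 = 3, 79^16 = 9, 79^32 = 81, 79^64 = 67
  79^95 = 79^64 * 79^16 * 79^8 * 79^4 * 79^2 * 79^1 = 67 * 9 * 3 * 24 * 129 * 79 mod 191
    67 * 9 = 603 = 30 mod 191
    30 * 3 = 90 = 90 mod 191
    90 * 24 = 2160 = 59 mod 191
    59 * 129 = 7611 = 162 mod 191
    162 * 79 = 12798 = 1 mod 191
  79^95 = 1 mod 191
Result 1: 79 is a quadratic residue mod 191.
79^95 mod 191 = 1

1


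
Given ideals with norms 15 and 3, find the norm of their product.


N(IJ) = N(I) * N(J)
= 15 * 3
= 45

45


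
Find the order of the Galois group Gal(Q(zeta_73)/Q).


|Gal(Q(zeta_73)/Q)| = phi(73)
= 72

72


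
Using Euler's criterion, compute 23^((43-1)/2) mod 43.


p = 43 is prime and the exponent is (p-1)/2 = 21, so by Euler's criterion 23^21 = (23/43) = +1 or -1 mod 43.
Compute by square-and-multiply:
  21 = 16 + 4 + 1 (binary 10101)
  Repeated squaring mod 43: 23^1 = 23, 23^2 = 13, 23^4 = 40, 23^8 = 9, 23^16 = 38
  23^21 = 23^16 * 23^4 * 23^1 = 38 * 40 * 23 mod 43
    38 * 40 = 1520 = 15 mod 43
    15 * 23 = 345 = 1 mod 43
  23^21 = 1 mod 43
Result 1: 23 is a quadratic residue mod 43.
23^21 mod 43 = 1

1


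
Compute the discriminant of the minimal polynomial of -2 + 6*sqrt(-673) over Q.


The element -2 + 6*sqrt(-673) has minimal polynomial:
x^2 + 4*x + 24232
Discriminant = (4)^2 - 4*(24232)
= 16 - 96928
= -96912

-96912


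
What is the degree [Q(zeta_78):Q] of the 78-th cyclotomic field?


The degree equals Euler's totient phi(78).
78 = 2 * 3 * 13
phi(78) = 24

24


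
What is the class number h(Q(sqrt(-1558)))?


K = Q(sqrt(-1558)). d mod 4 = 2, so D = disc(K) = 4d = -6232
h(K) equals the number of primitive reduced positive-definite forms (a, b, c) = a*x^2 + b*x*y + c*y^2 with b^2 - 4ac = D,
where reduced means |b| <= a <= c, with b >= 0 whenever |b| = a or a = c, and primitive means gcd(a, b, c) = 1.
Reduced forces 3a^2 <= |D| = 6232, so 1 <= a <= 45; b must have the parity of D, and c = (b^2 - D)/(4a) must be an integer >= a.
Enumerate a = 1..45, b in [-a, a]:
  a=1: (1, 0, 1558)  [1]
  a=2: (2, 0, 779)  [1]
  a=3..10: none
  a=11: (11, -4, 142), (11, 4, 142)  [2]
  a=12..18: none
  a=19: (19, 0, 82)  [1]
  a=20..21: none
  a=22: (22, -4, 71), (22, 4, 71)  [2]
  a=23: (23, -22, 73), (23, 22, 73)  [2]
  a=24..36: none
  a=37: (37, -24, 46), (37, 24, 46)  [2]
  a=38: (38, 0, 41)  [1]
  a=39..45: none
Total reduced forms: 1 + 1 + 2 + 1 + 2 + 2 + 2 + 1 = 12
h = 12

12


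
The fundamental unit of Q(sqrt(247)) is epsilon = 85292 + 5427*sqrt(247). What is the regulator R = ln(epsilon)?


epsilon = 85292 + 5427*sqrt(247)
= 170584.0000
R = ln(170584.0000)
= 12.0470

12.0470


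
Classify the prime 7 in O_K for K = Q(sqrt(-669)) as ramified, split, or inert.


K = Q(sqrt(-669)). Since d mod 4 = 3, disc(K) = -2676.
Check p | disc: -2676 mod 7 = 5.
p does not divide disc. Compute Legendre symbol (d/p):
3^((7-1)/2) mod 7 = -1
(d/p) = -1, so p is inert: (p) stays prime with e=1, f=2, g=1.
Therefore p is inert.

inert


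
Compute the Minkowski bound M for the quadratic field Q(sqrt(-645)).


d = -645, d mod 4 = 3, so disc(K) = 4d = -2580; |disc(K)| = 2580
Imaginary quadratic field, so n = 2, s = r2 = 1, r1 = 0
M = (n!/n^n) * (4/pi)^s * sqrt(|disc(K)|) = (2!/2^2) * (4/pi)^1 * sqrt(2580)
= 0.5 * 1.273240 * 50.793700
= 32.3363

32.3363


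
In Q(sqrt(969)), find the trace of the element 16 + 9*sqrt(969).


Tr(a + b*sqrt(d)) = (a + b*sqrt(d)) + (a - b*sqrt(d)) = 2a
= 2 * (16)
= 32

32


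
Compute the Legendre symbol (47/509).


p = 509 is prime, so compute (47/509) with the reciprocity algorithm (Jacobi-symbol steps: pull out 2s via (2/n), flip via reciprocity, reduce):
  reciprocity: (47/509) -> +(509/47)
  reduce: (39/47)
  reciprocity: (39/47) -> -(47/39)
  reduce: (8/39)
  pull out 2: (2/39) = +1  (since 39 mod 8 = 7)
  pull out 2: (2/39) = +1  (since 39 mod 8 = 7)
  pull out 2: (2/39) = +1  (since 39 mod 8 = 7)
  (1/39) = 1
Product of signs = -1
(47/509) = -1

-1


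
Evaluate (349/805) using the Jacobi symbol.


Compute (349/805) via quadratic reciprocity:
  reciprocity: (349/805) -> +(805/349)
  reduce: (107/349)
  reciprocity: (107/349) -> +(349/107)
  reduce: (28/107)
  pull out 2: (2/107) = -1  (since 107 mod 8 = 3)
  pull out 2: (2/107) = -1  (since 107 mod 8 = 3)
  reciprocity: (7/107) -> -(107/7)
  reduce: (2/7)
  pull out 2: (2/7) = +1  (since 7 mod 8 = 7)
  (1/7) = 1
Product of signs = -1

-1


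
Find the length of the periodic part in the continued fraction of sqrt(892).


Run the CF algorithm for sqrt(892).
a_0 = floor(sqrt(892)) = 29; set m_0=0, q_0=1.
Recurrence: m' = q*a - m,  q' = (d - m'^2)/q,  a' = floor((a_0 + m')/q').
  step 1: m=29, q=51, a=1
  step 2: m=22, q=8, a=6
  step 3: m=26, q=27, a=2
  step 4: m=28, q=4, a=14
  step 5: m=28, q=27, a=2
  step 6: m=26, q=8, a=6
  step 7: m=22, q=51, a=1
  step 8: m=29, q=1, a=58
a_8 = 2*a_0 = 58, so the period closes here.
sqrt(892) = [29; 1, 6, 2, 14, 2, 6, 1, 58]
Period length = 8

8


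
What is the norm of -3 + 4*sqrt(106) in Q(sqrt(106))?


N(a + b*sqrt(d)) = a^2 - d*b^2
= (-3)^2 - (106)*(4)^2
= 9 - 1696
= -1687

-1687


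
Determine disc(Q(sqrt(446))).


For K = Q(sqrt(d)) with d squarefree: disc(K) = d if d = 1 mod 4, and disc(K) = 4d if d = 2 or 3 mod 4.
Here d = 446, and d mod 4 = 2.
d = 2 mod 4, not 1 (O_K = Z[sqrt(d)]), so disc(K) = 4d = 4 * (446) = 1784

1784


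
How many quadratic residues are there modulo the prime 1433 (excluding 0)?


For prime p, the number of non-zero quadratic residues is (p-1)/2.
= (1433-1)/2
= 716

716


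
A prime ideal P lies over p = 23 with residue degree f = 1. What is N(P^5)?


N(P^a) = p^(a*f)
= 23^(5*1)
= 23^5
= 6436343

6436343


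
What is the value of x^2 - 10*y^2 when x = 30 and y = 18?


x^2 - d*y^2
= 30^2 - 10*18^2
= 900 - 3240
= -2340

-2340


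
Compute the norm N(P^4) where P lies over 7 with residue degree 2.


N(P^a) = p^(a*f)
= 7^(4*2)
= 7^8
= 5764801

5764801


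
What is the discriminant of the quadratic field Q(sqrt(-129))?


For K = Q(sqrt(d)) with d squarefree: disc(K) = d if d = 1 mod 4, and disc(K) = 4d if d = 2 or 3 mod 4.
Here d = -129, and d mod 4 = 3.
d = 3 mod 4, not 1 (O_K = Z[sqrt(d)]), so disc(K) = 4d = 4 * (-129) = -516

-516


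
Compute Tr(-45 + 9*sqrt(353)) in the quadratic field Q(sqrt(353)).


Tr(a + b*sqrt(d)) = (a + b*sqrt(d)) + (a - b*sqrt(d)) = 2a
= 2 * (-45)
= -90

-90


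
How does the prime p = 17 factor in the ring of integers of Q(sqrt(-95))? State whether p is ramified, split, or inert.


K = Q(sqrt(-95)). Since d mod 4 = 1, disc(K) = -95.
Check p | disc: -95 mod 17 = 7.
p does not divide disc. Compute Legendre symbol (d/p):
7^((17-1)/2) mod 17 = -1
(d/p) = -1, so p is inert: (p) stays prime with e=1, f=2, g=1.
Therefore p is inert.

inert


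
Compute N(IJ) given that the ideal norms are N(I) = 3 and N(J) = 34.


N(IJ) = N(I) * N(J)
= 3 * 34
= 102

102


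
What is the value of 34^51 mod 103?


p = 103 is prime and the exponent is (p-1)/2 = 51, so by Euler's criterion 34^51 = (34/103) = +1 or -1 mod 103.
Compute by square-and-multiply:
  51 = 32 + 16 + 2 + 1 (binary 110011)
  Repeated squaring mod 103: 34^1 = 34, 34^2 = 23, 34^4 = 14, 34^8 = 93, 34^16 = 100, 34^32 = 9
  34^51 = 34^32 * 34^16 * 34^2 * 34^1 = 9 * 100 * 23 * 34 mod 103
    9 * 100 = 900 = 76 mod 103
    76 * 23 = 1748 = 100 mod 103
    100 * 34 = 3400 = 1 mod 103
  34^51 = 1 mod 103
Result 1: 34 is a quadratic residue mod 103.
34^51 mod 103 = 1

1


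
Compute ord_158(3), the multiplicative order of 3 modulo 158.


We want ord_158(3), the smallest k >= 1 with 3^k = 1 mod 158.
n = 158 = 2 * 79, phi(158) = 78; the order divides phi(n).
Divisors of 78: 1, 2, 3, 6, 13, 26, 39, 78
Repeated squaring mod 158: 3^1 = 3, 3^2 = 9, 3^4 = 81, 3^8 = 83, 3^16 = 95, 3^32 = 19, 3^64 = 45
Test divisors in increasing order:
  k=1: 3^1 = 3 mod 158
  k=2: 3^2 = 9 mod 158
  k=3: 3^3 = 9 * 3 = 27 mod 158
  k=6: 3^6 = 81 * 9 = 97 mod 158
  k=13: 3^13 = 83 * 81 * 3 = 103 mod 158
  k=26: 3^26 = 95 * 83 * 9 = 23 mod 158
  k=39: 3^39 = 19 * 81 * 9 * 3 = 157 mod 158
  k=78: 3^78 = 45 * 83 * 81 * 9 = 1 mod 158  <- first divisor giving 1
Order = 78

78


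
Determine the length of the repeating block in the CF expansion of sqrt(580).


Run the CF algorithm for sqrt(580).
a_0 = floor(sqrt(580)) = 24; set m_0=0, q_0=1.
Recurrence: m' = q*a - m,  q' = (d - m'^2)/q,  a' = floor((a_0 + m')/q').
  step 1: m=24, q=4, a=12
  step 2: m=24, q=1, a=48
a_2 = 2*a_0 = 48, so the period closes here.
sqrt(580) = [24; 12, 48]
Period length = 2

2


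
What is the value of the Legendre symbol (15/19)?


p = 19 is prime, so compute (15/19) with the reciprocity algorithm (Jacobi-symbol steps: pull out 2s via (2/n), flip via reciprocity, reduce):
  reciprocity: (15/19) -> -(19/15)
  reduce: (4/15)
  pull out 2: (2/15) = +1  (since 15 mod 8 = 7)
  pull out 2: (2/15) = +1  (since 15 mod 8 = 7)
  (1/15) = 1
Product of signs = -1
(15/19) = -1

-1


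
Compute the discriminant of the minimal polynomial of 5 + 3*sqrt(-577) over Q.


The element 5 + 3*sqrt(-577) has minimal polynomial:
x^2 - 10*x + 5218
Discriminant = (-10)^2 - 4*(5218)
= 100 - 20872
= -20772

-20772


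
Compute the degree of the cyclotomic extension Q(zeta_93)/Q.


The degree equals Euler's totient phi(93).
93 = 3 * 31
phi(93) = 60

60


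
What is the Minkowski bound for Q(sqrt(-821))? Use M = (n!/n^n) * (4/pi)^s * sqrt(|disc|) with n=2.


d = -821, d mod 4 = 3, so disc(K) = 4d = -3284; |disc(K)| = 3284
Imaginary quadratic field, so n = 2, s = r2 = 1, r1 = 0
M = (n!/n^n) * (4/pi)^s * sqrt(|disc(K)|) = (2!/2^2) * (4/pi)^1 * sqrt(3284)
= 0.5 * 1.273240 * 57.306195
= 36.4823

36.4823


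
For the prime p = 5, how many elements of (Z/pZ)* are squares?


For prime p, the number of non-zero quadratic residues is (p-1)/2.
= (5-1)/2
= 2

2


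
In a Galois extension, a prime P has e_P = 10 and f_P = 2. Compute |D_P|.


|D_P| = e * f
= 10 * 2
= 20

20


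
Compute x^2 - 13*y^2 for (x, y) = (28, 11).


x^2 - d*y^2
= 28^2 - 13*11^2
= 784 - 1573
= -789

-789


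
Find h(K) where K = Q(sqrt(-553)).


K = Q(sqrt(-553)). d mod 4 = 3, so D = disc(K) = 4d = -2212
h(K) equals the number of primitive reduced positive-definite forms (a, b, c) = a*x^2 + b*x*y + c*y^2 with b^2 - 4ac = D,
where reduced means |b| <= a <= c, with b >= 0 whenever |b| = a or a = c, and primitive means gcd(a, b, c) = 1.
Reduced forces 3a^2 <= |D| = 2212, so 1 <= a <= 27; b must have the parity of D, and c = (b^2 - D)/(4a) must be an integer >= a.
Enumerate a = 1..27, b in [-a, a]:
  a=1: (1, 0, 553)  [1]
  a=2: (2, 2, 277)  [1]
  a=3..6: none
  a=7: (7, 0, 79)  [1]
  a=8..13: none
  a=14: (14, 14, 43)  [1]
  a=15..16: none
  a=17: (17, -10, 34), (17, 10, 34)  [2]
  a=18: none
  a=19: (19, -12, 31), (19, 12, 31)  [2]
  a=20..27: none
Total reduced forms: 1 + 1 + 1 + 1 + 2 + 2 = 8
h = 8

8


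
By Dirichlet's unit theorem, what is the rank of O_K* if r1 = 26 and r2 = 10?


By Dirichlet's unit theorem:
rank = r1 + r2 - 1
= 26 + 10 - 1
= 35

35


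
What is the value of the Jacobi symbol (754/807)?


Compute (754/807) via quadratic reciprocity:
  pull out 2: (2/807) = +1  (since 807 mod 8 = 7)
  reciprocity: (377/807) -> +(807/377)
  reduce: (53/377)
  reciprocity: (53/377) -> +(377/53)
  reduce: (6/53)
  pull out 2: (2/53) = -1  (since 53 mod 8 = 5)
  reciprocity: (3/53) -> +(53/3)
  reduce: (2/3)
  pull out 2: (2/3) = -1  (since 3 mod 8 = 3)
  (1/3) = 1
Product of signs = 1

1


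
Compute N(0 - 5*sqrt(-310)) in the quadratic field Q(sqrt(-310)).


N(a + b*sqrt(d)) = a^2 - d*b^2
= (0)^2 - (-310)*(-5)^2
= 0 + 7750
= 7750

7750


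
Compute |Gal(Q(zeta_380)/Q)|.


|Gal(Q(zeta_380)/Q)| = phi(380)
= 144

144


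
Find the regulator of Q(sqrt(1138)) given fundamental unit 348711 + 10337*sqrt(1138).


epsilon = 348711 + 10337*sqrt(1138)
= 697422.0000
R = ln(697422.0000)
= 13.4551

13.4551


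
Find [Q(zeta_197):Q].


The degree equals Euler's totient phi(197).
197 = 197
phi(197) = 196

196


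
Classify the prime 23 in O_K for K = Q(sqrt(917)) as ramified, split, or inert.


K = Q(sqrt(917)). Since d mod 4 = 1, disc(K) = 917.
Check p | disc: 917 mod 23 = 20.
p does not divide disc. Compute Legendre symbol (d/p):
20^((23-1)/2) mod 23 = -1
(d/p) = -1, so p is inert: (p) stays prime with e=1, f=2, g=1.
Therefore p is inert.

inert


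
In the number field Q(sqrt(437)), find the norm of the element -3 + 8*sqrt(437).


N(a + b*sqrt(d)) = a^2 - d*b^2
= (-3)^2 - (437)*(8)^2
= 9 - 27968
= -27959

-27959


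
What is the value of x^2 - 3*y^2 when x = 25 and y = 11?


x^2 - d*y^2
= 25^2 - 3*11^2
= 625 - 363
= 262

262


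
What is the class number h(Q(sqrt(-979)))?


K = Q(sqrt(-979)). d mod 4 = 1, so D = disc(K) = d = -979
h(K) equals the number of primitive reduced positive-definite forms (a, b, c) = a*x^2 + b*x*y + c*y^2 with b^2 - 4ac = D,
where reduced means |b| <= a <= c, with b >= 0 whenever |b| = a or a = c, and primitive means gcd(a, b, c) = 1.
Reduced forces 3a^2 <= |D| = 979, so 1 <= a <= 18; b must have the parity of D, and c = (b^2 - D)/(4a) must be an integer >= a.
Enumerate a = 1..18, b in [-a, a]:
  a=1: (1, 1, 245)  [1]
  a=2..4: none
  a=5: (5, -1, 49), (5, 1, 49)  [2]
  a=6: none
  a=7: (7, -1, 35), (7, 1, 35)  [2]
  a=8..10: none
  a=11: (11, 11, 25)  [1]
  a=12: none
  a=13: (13, -3, 19), (13, 3, 19)  [2]
  a=14..18: none
Total reduced forms: 1 + 2 + 2 + 1 + 2 = 8
h = 8

8


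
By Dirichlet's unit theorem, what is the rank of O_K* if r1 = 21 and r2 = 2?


By Dirichlet's unit theorem:
rank = r1 + r2 - 1
= 21 + 2 - 1
= 22

22


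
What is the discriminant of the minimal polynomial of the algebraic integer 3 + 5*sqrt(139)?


The element 3 + 5*sqrt(139) has minimal polynomial:
x^2 - 6*x - 3466
Discriminant = (-6)^2 - 4*(-3466)
= 36 + 13864
= 13900

13900


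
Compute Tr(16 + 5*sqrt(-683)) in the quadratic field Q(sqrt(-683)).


Tr(a + b*sqrt(d)) = (a + b*sqrt(d)) + (a - b*sqrt(d)) = 2a
= 2 * (16)
= 32

32


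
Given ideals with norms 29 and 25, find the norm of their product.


N(IJ) = N(I) * N(J)
= 29 * 25
= 725

725


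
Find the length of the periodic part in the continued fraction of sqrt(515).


Run the CF algorithm for sqrt(515).
a_0 = floor(sqrt(515)) = 22; set m_0=0, q_0=1.
Recurrence: m' = q*a - m,  q' = (d - m'^2)/q,  a' = floor((a_0 + m')/q').
  step 1: m=22, q=31, a=1
  step 2: m=9, q=14, a=2
  step 3: m=19, q=11, a=3
  step 4: m=14, q=29, a=1
  step 5: m=15, q=10, a=3
  step 6: m=15, q=29, a=1
  step 7: m=14, q=11, a=3
  step 8: m=19, q=14, a=2
  step 9: m=9, q=31, a=1
  step 10: m=22, q=1, a=44
a_10 = 2*a_0 = 44, so the period closes here.
sqrt(515) = [22; 1, 2, 3, 1, 3, 1, 3, 2, 1, 44]
Period length = 10

10


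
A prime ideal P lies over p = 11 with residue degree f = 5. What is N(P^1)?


N(P^a) = p^(a*f)
= 11^(1*5)
= 11^5
= 161051

161051


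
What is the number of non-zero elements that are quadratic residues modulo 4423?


For prime p, the number of non-zero quadratic residues is (p-1)/2.
= (4423-1)/2
= 2211

2211


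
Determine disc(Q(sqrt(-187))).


For K = Q(sqrt(d)) with d squarefree: disc(K) = d if d = 1 mod 4, and disc(K) = 4d if d = 2 or 3 mod 4.
Here d = -187, and d mod 4 = 1.
d = 1 mod 4 (O_K = Z[(1+sqrt(d))/2]), so disc(K) = d = -187

-187


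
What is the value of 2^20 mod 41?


p = 41 is prime and the exponent is (p-1)/2 = 20, so by Euler's criterion 2^20 = (2/41) = +1 or -1 mod 41.
Compute by square-and-multiply:
  20 = 16 + 4 (binary 10100)
  Repeated squaring mod 41: 2^1 = 2, 2^2 = 4, 2^4 = 16, 2^8 = 10, 2^16 = 18
  2^20 = 2^16 * 2^4 = 18 * 16 mod 41
    18 * 16 = 288 = 1 mod 41
  2^20 = 1 mod 41
Result 1: 2 is a quadratic residue mod 41.
2^20 mod 41 = 1

1


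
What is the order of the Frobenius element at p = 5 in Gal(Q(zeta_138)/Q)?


The Frobenius at p in Gal(Q(zeta_n)/Q) = (Z/nZ)* is the class of p, so its order is ord_138(5), the smallest k >= 1 with 5^k = 1 mod 138.
n = 138 = 2 * 3 * 23, phi(138) = 44; the order divides phi(n).
Divisors of 44: 1, 2, 4, 11, 22, 44
Repeated squaring mod 138: 5^1 = 5, 5^2 = 25, 5^4 = 73, 5^8 = 85, 5^16 = 49, 5^32 = 55
Test divisors in increasing order:
  k=1: 5^1 = 5 mod 138
  k=2: 5^2 = 25 mod 138
  k=4: 5^4 = 73 mod 138
  k=11: 5^11 = 85 * 25 * 5 = 137 mod 138
  k=22: 5^22 = 49 * 73 * 25 = 1 mod 138  <- first divisor giving 1
Order = 22

22


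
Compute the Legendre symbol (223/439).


p = 439 is prime, so compute (223/439) with the reciprocity algorithm (Jacobi-symbol steps: pull out 2s via (2/n), flip via reciprocity, reduce):
  reciprocity: (223/439) -> -(439/223)
  reduce: (216/223)
  pull out 2: (2/223) = +1  (since 223 mod 8 = 7)
  pull out 2: (2/223) = +1  (since 223 mod 8 = 7)
  pull out 2: (2/223) = +1  (since 223 mod 8 = 7)
  reciprocity: (27/223) -> -(223/27)
  reduce: (7/27)
  reciprocity: (7/27) -> -(27/7)
  reduce: (6/7)
  pull out 2: (2/7) = +1  (since 7 mod 8 = 7)
  reciprocity: (3/7) -> -(7/3)
  reduce: (1/3)
  (1/3) = 1
Product of signs = 1
(223/439) = 1

1


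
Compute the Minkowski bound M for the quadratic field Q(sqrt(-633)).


d = -633, d mod 4 = 3, so disc(K) = 4d = -2532; |disc(K)| = 2532
Imaginary quadratic field, so n = 2, s = r2 = 1, r1 = 0
M = (n!/n^n) * (4/pi)^s * sqrt(|disc(K)|) = (2!/2^2) * (4/pi)^1 * sqrt(2532)
= 0.5 * 1.273240 * 50.318983
= 32.0341

32.0341


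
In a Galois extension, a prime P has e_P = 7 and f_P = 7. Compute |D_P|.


|D_P| = e * f
= 7 * 7
= 49

49


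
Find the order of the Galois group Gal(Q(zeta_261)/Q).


|Gal(Q(zeta_261)/Q)| = phi(261)
= 168

168


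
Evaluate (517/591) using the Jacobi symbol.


Compute (517/591) via quadratic reciprocity:
  reciprocity: (517/591) -> +(591/517)
  reduce: (74/517)
  pull out 2: (2/517) = -1  (since 517 mod 8 = 5)
  reciprocity: (37/517) -> +(517/37)
  reduce: (36/37)
  pull out 2: (2/37) = -1  (since 37 mod 8 = 5)
  pull out 2: (2/37) = -1  (since 37 mod 8 = 5)
  reciprocity: (9/37) -> +(37/9)
  reduce: (1/9)
  (1/9) = 1
Product of signs = -1

-1


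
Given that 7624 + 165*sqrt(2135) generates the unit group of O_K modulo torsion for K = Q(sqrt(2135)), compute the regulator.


epsilon = 7624 + 165*sqrt(2135)
= 15247.9999
R = ln(15247.9999)
= 9.6322

9.6322


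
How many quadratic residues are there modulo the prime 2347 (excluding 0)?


For prime p, the number of non-zero quadratic residues is (p-1)/2.
= (2347-1)/2
= 1173

1173


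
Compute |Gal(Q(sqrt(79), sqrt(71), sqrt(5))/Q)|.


The 3 square roots of distinct primes are multiplicatively independent over Q,
so [K:Q] = 2^3 and Gal(K/Q) is isomorphic to (Z/2Z)^3.
|Gal| = 2^3 = 8

8


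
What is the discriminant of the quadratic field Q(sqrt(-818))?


For K = Q(sqrt(d)) with d squarefree: disc(K) = d if d = 1 mod 4, and disc(K) = 4d if d = 2 or 3 mod 4.
Here d = -818, and d mod 4 = 2.
d = 2 mod 4, not 1 (O_K = Z[sqrt(d)]), so disc(K) = 4d = 4 * (-818) = -3272

-3272


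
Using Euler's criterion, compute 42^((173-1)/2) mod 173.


p = 173 is prime and the exponent is (p-1)/2 = 86, so by Euler's criterion 42^86 = (42/173) = +1 or -1 mod 173.
Compute by square-and-multiply:
  86 = 64 + 16 + 4 + 2 (binary 1010110)
  Repeated squaring mod 173: 42^1 = 42, 42^2 = 34, 42^4 = 118, 42^8 = 84, 42^16 = 136, 42^32 = 158, 42^64 = 52
  42^86 = 42^64 * 42^16 * 42^4 * 42^2 = 52 * 136 * 118 * 34 mod 173
    52 * 136 = 7072 = 152 mod 173
    152 * 118 = 17936 = 117 mod 173
    117 * 34 = 3978 = 172 mod 173
  42^86 = 172 mod 173
Result 172 = p - 1 = -1 mod 173: 42 is a quadratic non-residue mod 173. As a residue in [0, p-1] the value is 172.
42^86 mod 173 = 172

172


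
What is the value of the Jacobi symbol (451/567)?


Compute (451/567) via quadratic reciprocity:
  reciprocity: (451/567) -> -(567/451)
  reduce: (116/451)
  pull out 2: (2/451) = -1  (since 451 mod 8 = 3)
  pull out 2: (2/451) = -1  (since 451 mod 8 = 3)
  reciprocity: (29/451) -> +(451/29)
  reduce: (16/29)
  pull out 2: (2/29) = -1  (since 29 mod 8 = 5)
  pull out 2: (2/29) = -1  (since 29 mod 8 = 5)
  pull out 2: (2/29) = -1  (since 29 mod 8 = 5)
  pull out 2: (2/29) = -1  (since 29 mod 8 = 5)
  (1/29) = 1
Product of signs = -1

-1


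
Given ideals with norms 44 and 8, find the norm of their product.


N(IJ) = N(I) * N(J)
= 44 * 8
= 352

352


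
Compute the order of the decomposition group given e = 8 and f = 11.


|D_P| = e * f
= 8 * 11
= 88

88
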